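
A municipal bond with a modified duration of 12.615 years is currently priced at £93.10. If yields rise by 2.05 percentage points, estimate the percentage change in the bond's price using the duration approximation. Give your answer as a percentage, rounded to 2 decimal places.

Duration approximation: ΔP/P ≈ -D_mod · Δy = -12.615 × (+0.0205) = -0.2586075.
As a percentage: -25.86075%.

-25.86%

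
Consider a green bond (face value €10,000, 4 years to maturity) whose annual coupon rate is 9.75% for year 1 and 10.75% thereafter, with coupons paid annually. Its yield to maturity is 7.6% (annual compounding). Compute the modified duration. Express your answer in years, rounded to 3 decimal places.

Periodic yield y = 0.076. First find Macaulay duration:
  t   CF        PV=CF/(1+0.076)^t    t·PV
  1       975.00       906.1338       906.1338
  2     1,075.00       928.5043     1,857.0086
  3     1,075.00       862.9222     2,588.7666
  4    11,075.00     8,262.1799    33,048.7198
  Σ                 10,959.7403    38,400.6289
P = 10,959.7403; Macaulay duration = 38,400.6289 / 10,959.7403 = 3.50379 years.
Modified duration = D_Mac / (1 + y) = 3.50379 / 1.076 = 3.25631 years.

3.256 years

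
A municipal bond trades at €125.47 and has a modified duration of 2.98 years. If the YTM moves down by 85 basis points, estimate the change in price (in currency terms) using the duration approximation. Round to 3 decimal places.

+€3.178

Duration approximation: ΔP/P ≈ -D_mod · Δy = -2.98 × (-0.0085) = +0.025330.
ΔP ≈ 125.47 × (+0.025330) = +3.1781551.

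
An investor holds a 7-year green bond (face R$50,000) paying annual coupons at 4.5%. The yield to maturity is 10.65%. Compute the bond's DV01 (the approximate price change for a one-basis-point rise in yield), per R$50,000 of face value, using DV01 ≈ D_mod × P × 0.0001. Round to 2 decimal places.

Periodic yield y = 0.1065.
  t   CF        PV=CF/(1+0.1065)^t    t·PV
  1     2,250.00     2,033.4388     2,033.4388
  2     2,250.00     1,837.7214     3,675.4429
  3     2,250.00     1,660.8418     4,982.5254
  4     2,250.00     1,500.9867     6,003.9468
  5     2,250.00     1,356.5176     6,782.5879
  6     2,250.00     1,225.9535     7,355.7212
  7    52,250.00    25,729.2050   180,104.4349
  Σ                 35,344.6648   210,938.0978
P = 35,344.6648; D_Mac = 5.96803 yrs; D_mod = 5.39361 yrs.
DV01 ≈ 5.39361 × 35,344.6648 × 0.0001 = 19.063543.

R$19.06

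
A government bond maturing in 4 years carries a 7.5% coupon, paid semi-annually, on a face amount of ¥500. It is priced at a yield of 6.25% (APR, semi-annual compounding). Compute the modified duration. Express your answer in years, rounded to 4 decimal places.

Periodic yield y = 0.03125. First find Macaulay duration:
  t   CF        PV=CF/(1+0.03125)^t    t·PV
  1        18.75        18.1818        18.1818
  2        18.75        17.6309        35.2617
  3        18.75        17.0966        51.2898
  4        18.75        16.5785        66.3140
  5        18.75        16.0761        80.3806
  6        18.75        15.5890        93.5338
  7        18.75        15.1166       105.8161
  8       518.75       405.5519     3,244.4150
  Σ                    521.8213     3,695.1929
P = 521.8213; Macaulay duration = 3,695.1929 / 521.8213 = 7.08134 half-year periods = 3.54067 years.
Modified duration = D_Mac / (1 + y) = 3.54067 / 1.03125 = 3.43338 years.

3.4334 years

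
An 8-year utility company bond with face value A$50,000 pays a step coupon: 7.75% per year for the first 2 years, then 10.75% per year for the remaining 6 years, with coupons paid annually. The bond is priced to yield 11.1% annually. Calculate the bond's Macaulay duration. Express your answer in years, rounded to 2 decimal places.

5.96 years

Periodic yield y = 0.111. Discount each cash flow and weight by its year:
  t   CF        PV=CF/(1+0.111)^t    t·PV
  1     3,875.00     3,487.8488     3,487.8488
  2     3,875.00     3,139.3778     6,278.7557
  3     5,375.00     3,919.5507    11,758.6522
  4     5,375.00     3,527.9485    14,111.7939
  5     5,375.00     3,175.4712    15,877.3558
  6     5,375.00     2,858.2099    17,149.2592
  7     5,375.00     2,572.6461    18,008.5230
  8    55,375.00    23,856.2000   190,849.6003
  Σ                 46,537.2531   277,521.7890
Price P = Σ PV = 46,537.2531.
Macaulay duration = Σ(t·PV) / P = 277,521.7890 / 46,537.2531 = 5.96343 years.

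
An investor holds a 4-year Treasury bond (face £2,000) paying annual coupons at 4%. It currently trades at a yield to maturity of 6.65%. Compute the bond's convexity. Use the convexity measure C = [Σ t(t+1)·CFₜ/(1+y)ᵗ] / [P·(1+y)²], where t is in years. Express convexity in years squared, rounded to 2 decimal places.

With y = 0.0665:
  t   CF        PV=CF/(1+0.0665)^t    t·PV        t(t+1)·PV
  1        80.00        75.0117        75.0117         150.0234
  2        80.00        70.3345       140.6690         422.0069
  3        80.00        65.9489       197.8466         791.3865
  4     2,080.00     1,607.7551     6,431.0204      32,155.1020
  Σ                  1,819.0502     6,844.5477      33,518.5188
P = 1,819.0502.
Convexity = Σ t(t+1)·PV / [P·(1+y)²] = 33,518.5188 / (1,819.0502 × 1.137422) = 16.20013.

16.20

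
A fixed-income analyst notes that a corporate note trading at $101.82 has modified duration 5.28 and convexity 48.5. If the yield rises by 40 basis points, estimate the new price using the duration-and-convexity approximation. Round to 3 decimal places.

$99.709

Duration effect: -D_mod·Δy = -5.28 × (+0.004) = -0.021120
Convexity effect: ½·C·(Δy)² = 0.5 × 48.5 × (0.004)² = +0.0003880
ΔP/P ≈ -0.021120 + 0.0003880 = -0.020732
New price ≈ 101.82 × (1 - 0.020732) = 99.70906776.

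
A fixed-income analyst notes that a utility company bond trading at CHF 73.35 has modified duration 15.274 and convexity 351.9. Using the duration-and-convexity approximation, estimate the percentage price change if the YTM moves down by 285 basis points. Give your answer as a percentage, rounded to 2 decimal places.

Duration effect: -D_mod·Δy = -15.274 × (-0.0285) = +0.435309
Convexity effect: ½·C·(Δy)² = 0.5 × 351.9 × (-0.0285)² = +0.1429153875
ΔP/P ≈ +0.435309 + 0.1429153875 = +0.5782243875
= +57.82243875%.

+57.82%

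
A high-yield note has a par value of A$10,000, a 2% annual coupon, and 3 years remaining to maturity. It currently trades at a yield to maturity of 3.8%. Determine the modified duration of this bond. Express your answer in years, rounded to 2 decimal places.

Periodic yield y = 0.038. First find Macaulay duration:
  t   CF        PV=CF/(1+0.038)^t    t·PV
  1       200.00       192.6782       192.6782
  2       200.00       185.6245       371.2490
  3    10,200.00     9,120.2787    27,360.8362
  Σ                  9,498.5815    27,924.7634
P = 9,498.5815; Macaulay duration = 27,924.7634 / 9,498.5815 = 2.93989 years.
Modified duration = D_Mac / (1 + y) = 2.93989 / 1.038 = 2.83226 years.

2.83 years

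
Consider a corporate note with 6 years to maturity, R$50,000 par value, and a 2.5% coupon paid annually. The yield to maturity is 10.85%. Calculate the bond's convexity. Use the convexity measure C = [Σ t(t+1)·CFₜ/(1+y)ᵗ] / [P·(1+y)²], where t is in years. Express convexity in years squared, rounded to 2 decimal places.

With y = 0.1085:
  t   CF        PV=CF/(1+0.1085)^t    t·PV        t(t+1)·PV
  1     1,250.00     1,127.6500     1,127.6500       2,255.3000
  2     1,250.00     1,017.2756     2,034.5512       6,103.6535
  3     1,250.00       917.7046     2,753.1139      11,012.4555
  4     1,250.00       827.8797     3,311.5187      16,557.5936
  5     1,250.00       746.8468     3,734.2340      22,405.4041
  6    51,250.00    27,623.5624   165,741.3742   1,160,189.6195
  Σ                 32,260.9190   178,702.4420   1,218,524.0261
P = 32,260.9190.
Convexity = Σ t(t+1)·PV / [P·(1+y)²] = 1,218,524.0261 / (32,260.9190 × 1.228772) = 30.73873.

30.74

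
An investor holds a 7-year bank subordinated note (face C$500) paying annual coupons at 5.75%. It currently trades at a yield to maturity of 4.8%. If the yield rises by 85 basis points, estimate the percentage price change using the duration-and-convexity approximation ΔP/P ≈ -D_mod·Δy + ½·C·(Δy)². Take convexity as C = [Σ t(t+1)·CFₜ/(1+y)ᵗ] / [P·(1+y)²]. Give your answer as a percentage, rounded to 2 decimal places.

With y = 0.048:
  t   CF        PV=CF/(1+0.048)^t    t·PV        t(t+1)·PV
  1        28.75        27.4332        27.4332          54.8664
  2        28.75        26.1767        52.3534         157.0603
  3        28.75        24.9778        74.9334         299.7335
  4        28.75        23.8338        95.3351         476.6754
  5        28.75        22.7421       113.7107         682.2644
  6        28.75        21.7005       130.2031         911.4219
  7       528.75       380.8214     2,665.7501      21,326.0012
  Σ                    527.6856     3,159.7191      23,908.0230
P = 527.6856; D_Mac = 5.98788 yrs; D_mod = 5.71363 yrs; C = 41.25208.
Duration effect: -5.71363 × (+0.0085) = -0.048566
Convexity effect: 0.5 × 41.25208 × (0.0085)² = +0.0014902
ΔP/P ≈ -0.048566 + 0.0014902 = -0.047076 = -4.7076%.

-4.71%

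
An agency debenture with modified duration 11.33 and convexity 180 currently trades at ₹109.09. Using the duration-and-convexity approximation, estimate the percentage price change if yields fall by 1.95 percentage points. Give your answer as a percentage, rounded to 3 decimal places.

Duration effect: -D_mod·Δy = -11.33 × (-0.0195) = +0.220935
Convexity effect: ½·C·(Δy)² = 0.5 × 180 × (-0.0195)² = +0.0342225
ΔP/P ≈ +0.220935 + 0.0342225 = +0.2551575
= +25.51575%.

+25.516%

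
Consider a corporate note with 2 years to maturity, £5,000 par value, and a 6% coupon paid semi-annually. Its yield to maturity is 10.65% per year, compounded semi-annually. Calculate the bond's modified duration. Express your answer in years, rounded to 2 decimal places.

1.81 years

Periodic yield y = 0.05325. First find Macaulay duration:
  t   CF        PV=CF/(1+0.05325)^t    t·PV
  1       150.00       142.4163       142.4163
  2       150.00       135.2161       270.4321
  3       150.00       128.3798       385.1395
  4     5,150.00     4,184.8641    16,739.4563
  Σ                  4,590.8763    17,537.4444
P = 4,590.8763; Macaulay duration = 17,537.4444 / 4,590.8763 = 3.82006 half-year periods = 1.91003 years.
Modified duration = D_Mac / (1 + y) = 1.91003 / 1.05325 = 1.81347 years.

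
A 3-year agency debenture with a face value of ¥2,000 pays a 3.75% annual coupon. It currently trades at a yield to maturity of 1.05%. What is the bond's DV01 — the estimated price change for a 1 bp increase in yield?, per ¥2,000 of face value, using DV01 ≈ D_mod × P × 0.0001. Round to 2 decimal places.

¥0.62

Periodic yield y = 0.0105.
  t   CF        PV=CF/(1+0.0105)^t    t·PV
  1        75.00        74.2207        74.2207
  2        75.00        73.4495       146.8989
  3     2,075.00     2,010.9865     6,032.9594
  Σ                  2,158.6566     6,254.0790
P = 2,158.6566; D_Mac = 2.89721 yrs; D_mod = 2.86710 yrs.
DV01 ≈ 2.86710 × 2,158.6566 × 0.0001 = 0.618909.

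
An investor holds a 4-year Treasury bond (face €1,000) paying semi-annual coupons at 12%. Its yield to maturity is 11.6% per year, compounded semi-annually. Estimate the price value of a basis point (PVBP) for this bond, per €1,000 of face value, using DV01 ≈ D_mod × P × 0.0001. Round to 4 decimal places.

Periodic yield y = 0.058.
  t   CF        PV=CF/(1+0.058)^t    t·PV
  1        60.00        56.7108        56.7108
  2        60.00        53.6019       107.2037
  3        60.00        50.6634       151.9902
  4        60.00        47.8860       191.5440
  5        60.00        45.2609       226.3044
  6        60.00        42.7797       256.6779
  7        60.00        40.4345       283.0412
  8     1,060.00       675.1815     5,401.4519
  Σ                  1,012.5185     6,674.9240
P = 1,012.5185; D_Mac = 6.59240 half-year periods = 3.29620 yrs; D_mod = 3.11550 yrs.
DV01 ≈ 3.11550 × 1,012.5185 × 0.0001 = 0.315450.

€0.3155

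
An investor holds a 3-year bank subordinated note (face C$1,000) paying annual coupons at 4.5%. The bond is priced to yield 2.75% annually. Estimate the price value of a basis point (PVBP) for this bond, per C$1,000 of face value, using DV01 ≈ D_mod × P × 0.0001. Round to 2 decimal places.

Periodic yield y = 0.0275.
  t   CF        PV=CF/(1+0.0275)^t    t·PV
  1        45.00        43.7956        43.7956
  2        45.00        42.6235        85.2469
  3     1,045.00       963.3205     2,889.9615
  Σ                  1,049.7396     3,019.0040
P = 1,049.7396; D_Mac = 2.87596 yrs; D_mod = 2.79898 yrs.
DV01 ≈ 2.79898 × 1,049.7396 × 0.0001 = 0.293820.

C$0.29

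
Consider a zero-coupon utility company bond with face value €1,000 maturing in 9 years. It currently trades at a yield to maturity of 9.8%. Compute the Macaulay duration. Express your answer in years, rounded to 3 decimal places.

9.000 years

A zero-coupon bond has a single cash flow at maturity, so its Macaulay duration equals its maturity: 9 years.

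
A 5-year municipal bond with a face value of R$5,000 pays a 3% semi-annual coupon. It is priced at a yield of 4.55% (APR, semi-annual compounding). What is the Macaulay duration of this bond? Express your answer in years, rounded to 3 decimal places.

Periodic yield y = 0.02275. Discount each cash flow and weight by its period:
  t   CF        PV=CF/(1+0.02275)^t    t·PV
  1        75.00        73.3317        73.3317
  2        75.00        71.7005       143.4010
  3        75.00        70.1056       210.3168
  4        75.00        68.5462       274.1848
  5        75.00        67.0215       335.1073
  6        75.00        65.5306       393.1838
  7        75.00        64.0730       448.5108
  8        75.00        62.6477       501.1819
  9        75.00        61.2542       551.2878
  10    5,075.00     4,052.6693    40,526.6928
  Σ                  4,656.8803    43,457.1986
Price P = Σ PV = 4,656.8803.
Macaulay duration = Σ(t·PV) / P = 43,457.1986 / 4,656.8803 = 9.33183 half-year periods.
In years: 9.33183 / 2 = 4.66591 years.

4.666 years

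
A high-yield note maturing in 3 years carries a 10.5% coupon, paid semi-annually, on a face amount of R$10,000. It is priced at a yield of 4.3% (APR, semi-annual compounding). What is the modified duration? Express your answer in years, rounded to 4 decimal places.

Periodic yield y = 0.0215. First find Macaulay duration:
  t   CF        PV=CF/(1+0.0215)^t    t·PV
  1       525.00       513.9501       513.9501
  2       525.00       503.1327     1,006.2654
  3       525.00       492.5430     1,477.6291
  4       525.00       482.1763     1,928.7050
  5       525.00       472.0277     2,360.1383
  6    10,525.00     9,263.8578    55,583.1466
  Σ                 11,727.6875    62,869.8346
P = 11,727.6875; Macaulay duration = 62,869.8346 / 11,727.6875 = 5.36080 half-year periods = 2.68040 years.
Modified duration = D_Mac / (1 + y) = 2.68040 / 1.0215 = 2.62399 years.

2.6240 years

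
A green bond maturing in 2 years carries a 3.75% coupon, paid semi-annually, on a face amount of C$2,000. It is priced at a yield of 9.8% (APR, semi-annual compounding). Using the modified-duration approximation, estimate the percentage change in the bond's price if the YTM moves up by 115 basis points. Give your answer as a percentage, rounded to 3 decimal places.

Periodic yield y = 0.049. Modified duration first:
  t   CF        PV=CF/(1+0.049)^t    t·PV
  1        37.50        35.7483        35.7483
  2        37.50        34.0785        68.1570
  3        37.50        32.4866        97.4599
  4     2,037.50     1,682.6573     6,730.6291
  Σ                  1,784.9707     6,931.9943
P = 1,784.9707; D_Mac = 3.88353 half-year periods = 1.94177 yrs; D_mod = 1.94177/(1+0.049) = 1.85106 yrs.
ΔP/P ≈ -D_mod · Δy = -1.85106 × (+0.0115) = -0.021287 = -2.1287%.

-2.129%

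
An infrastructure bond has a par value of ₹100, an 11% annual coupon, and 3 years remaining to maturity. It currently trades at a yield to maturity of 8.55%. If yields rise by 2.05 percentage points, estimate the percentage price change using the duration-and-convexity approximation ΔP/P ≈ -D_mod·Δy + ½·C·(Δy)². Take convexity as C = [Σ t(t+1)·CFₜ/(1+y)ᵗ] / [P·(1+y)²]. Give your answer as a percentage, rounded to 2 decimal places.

With y = 0.0855:
  t   CF        PV=CF/(1+0.0855)^t    t·PV        t(t+1)·PV
  1        11.00        10.1336        10.1336          20.2672
  2        11.00         9.3354        18.6708          56.0124
  3       111.00        86.7828       260.3483       1,041.3932
  Σ                    106.2517       289.1527       1,117.6728
P = 106.2517; D_Mac = 2.72139 yrs; D_mod = 2.50704 yrs; C = 8.92728.
Duration effect: -2.50704 × (+0.0205) = -0.051394
Convexity effect: 0.5 × 8.92728 × (0.0205)² = +0.0018758
ΔP/P ≈ -0.051394 + 0.0018758 = -0.049518 = -4.9518%.

-4.95%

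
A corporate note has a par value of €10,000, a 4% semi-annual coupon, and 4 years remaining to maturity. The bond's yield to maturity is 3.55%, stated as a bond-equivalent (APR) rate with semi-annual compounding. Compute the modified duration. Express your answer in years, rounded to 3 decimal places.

Periodic yield y = 0.01775. First find Macaulay duration:
  t   CF        PV=CF/(1+0.01775)^t    t·PV
  1       200.00       196.5119       196.5119
  2       200.00       193.0847       386.1693
  3       200.00       189.7172       569.1515
  4       200.00       186.4084       745.6337
  5       200.00       183.1574       915.7869
  6       200.00       179.9630     1,079.7783
  7       200.00       176.8244     1,237.7709
  8    10,200.00     8,860.7663    70,886.1306
  Σ                 10,166.4333    76,016.9331
P = 10,166.4333; Macaulay duration = 76,016.9331 / 10,166.4333 = 7.47725 half-year periods = 3.73862 years.
Modified duration = D_Mac / (1 + y) = 3.73862 / 1.01775 = 3.67342 years.

3.673 years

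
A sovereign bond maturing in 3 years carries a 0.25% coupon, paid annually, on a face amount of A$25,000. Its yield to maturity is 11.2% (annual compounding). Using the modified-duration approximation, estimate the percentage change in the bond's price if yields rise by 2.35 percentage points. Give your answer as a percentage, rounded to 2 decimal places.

-6.32%

Periodic yield y = 0.112. Modified duration first:
  t   CF        PV=CF/(1+0.112)^t    t·PV
  1        62.50        56.2050        56.2050
  2        62.50        50.5441       101.0882
  3    25,062.50    18,226.7832    54,680.3496
  Σ                 18,333.5323    54,837.6429
P = 18,333.5323; D_Mac = 2.99111 yrs; D_mod = 2.99111/(1+0.112) = 2.68985 yrs.
ΔP/P ≈ -D_mod · Δy = -2.68985 × (+0.0235) = -0.063211 = -6.3211%.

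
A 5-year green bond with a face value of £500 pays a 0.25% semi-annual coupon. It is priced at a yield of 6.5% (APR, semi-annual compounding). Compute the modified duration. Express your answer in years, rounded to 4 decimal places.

Periodic yield y = 0.0325. First find Macaulay duration:
  t   CF        PV=CF/(1+0.0325)^t    t·PV
  1        0.625         0.6053         0.6053
  2        0.625         0.5863         1.1725
  3        0.625         0.5678         1.7035
  4        0.625         0.5499         2.1998
  5        0.625         0.5326         2.6632
  6        0.625         0.5159         3.0952
  7        0.625         0.4996         3.4974
  8        0.625         0.4839         3.8712
  9        0.625         0.4687         4.2181
  10     500.625       363.5900     3,635.9000
  Σ                    368.4001     3,658.9262
P = 368.4001; Macaulay duration = 3,658.9262 / 368.4001 = 9.93194 half-year periods = 4.96597 years.
Modified duration = D_Mac / (1 + y) = 4.96597 / 1.0325 = 4.80965 years.

4.8097 years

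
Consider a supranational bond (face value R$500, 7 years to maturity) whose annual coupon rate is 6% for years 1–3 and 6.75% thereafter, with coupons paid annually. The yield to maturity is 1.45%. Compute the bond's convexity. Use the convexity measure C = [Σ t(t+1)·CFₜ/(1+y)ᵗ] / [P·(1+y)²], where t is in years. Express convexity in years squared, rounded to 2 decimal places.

44.59

With y = 0.0145:
  t   CF        PV=CF/(1+0.0145)^t    t·PV        t(t+1)·PV
  1        30.00        29.5712        29.5712          59.1424
  2        30.00        29.1486        58.2971         174.8914
  3        30.00        28.7319        86.1958         344.7834
  4        33.75        31.8615       127.4458         637.2291
  5        33.75        31.4061       157.0303         942.1819
  6        33.75        30.9572       185.7431       1,300.2018
  7       533.75       482.5847     3,378.0927      27,024.7419
  Σ                    664.2611     4,022.3762      30,483.1719
P = 664.2611.
Convexity = Σ t(t+1)·PV / [P·(1+y)²] = 30,483.1719 / (664.2611 × 1.029210) = 44.58792.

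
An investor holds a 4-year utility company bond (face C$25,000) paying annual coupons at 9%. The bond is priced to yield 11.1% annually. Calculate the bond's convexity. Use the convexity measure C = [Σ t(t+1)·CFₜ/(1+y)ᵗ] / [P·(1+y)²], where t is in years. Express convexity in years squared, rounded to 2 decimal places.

With y = 0.111:
  t   CF        PV=CF/(1+0.111)^t    t·PV        t(t+1)·PV
  1     2,250.00     2,025.2025     2,025.2025       4,050.4050
  2     2,250.00     1,822.8646     3,645.7291      10,937.1873
  3     2,250.00     1,640.7422     4,922.2265      19,688.9061
  4    27,250.00    17,885.8783    71,543.5131     357,717.5656
  Σ                 23,374.6875    82,136.6713     392,394.0640
P = 23,374.6875.
Convexity = Σ t(t+1)·PV / [P·(1+y)²] = 392,394.0640 / (23,374.6875 × 1.234321) = 13.60030.

13.60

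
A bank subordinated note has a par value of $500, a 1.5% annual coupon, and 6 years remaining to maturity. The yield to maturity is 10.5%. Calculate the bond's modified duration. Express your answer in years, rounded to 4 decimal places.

Periodic yield y = 0.105. First find Macaulay duration:
  t   CF        PV=CF/(1+0.105)^t    t·PV
  1         7.50         6.7873         6.7873
  2         7.50         6.1424        12.2848
  3         7.50         5.5587        16.6761
  4         7.50         5.0305        20.1220
  5         7.50         4.5525        22.7625
  6       507.50       278.7805     1,672.6829
  Σ                    306.8519     1,751.3157
P = 306.8519; Macaulay duration = 1,751.3157 / 306.8519 = 5.70736 years.
Modified duration = D_Mac / (1 + y) = 5.70736 / 1.105 = 5.16504 years.

5.1650 years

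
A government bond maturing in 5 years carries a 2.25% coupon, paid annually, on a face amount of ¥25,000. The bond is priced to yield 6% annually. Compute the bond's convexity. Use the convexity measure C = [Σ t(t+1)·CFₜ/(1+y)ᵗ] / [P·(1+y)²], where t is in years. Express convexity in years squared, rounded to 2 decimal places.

25.02

With y = 0.06:
  t   CF        PV=CF/(1+0.06)^t    t·PV        t(t+1)·PV
  1       562.50       530.6604       530.6604       1,061.3208
  2       562.50       500.6230     1,001.2460       3,003.7380
  3       562.50       472.2858     1,416.8575       5,667.4302
  4       562.50       445.5527     1,782.2107       8,911.0537
  5    25,562.50    19,101.7870    95,508.9352     573,053.6113
  Σ                 21,050.9090   100,239.9099     591,697.1539
P = 21,050.9090.
Convexity = Σ t(t+1)·PV / [P·(1+y)²] = 591,697.1539 / (21,050.9090 × 1.123600) = 25.01594.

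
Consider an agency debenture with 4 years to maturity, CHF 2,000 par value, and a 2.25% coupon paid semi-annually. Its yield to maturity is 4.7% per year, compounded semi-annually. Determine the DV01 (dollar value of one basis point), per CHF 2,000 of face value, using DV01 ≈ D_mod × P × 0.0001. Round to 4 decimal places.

CHF 0.6838

Periodic yield y = 0.0235.
  t   CF        PV=CF/(1+0.0235)^t    t·PV
  1        22.50        21.9834        21.9834
  2        22.50        21.4786        42.9573
  3        22.50        20.9855        62.9565
  4        22.50        20.5036        82.0146
  5        22.50        20.0329       100.1644
  6        22.50        19.5729       117.4375
  7        22.50        19.1235       133.8646
  8     2,022.50     1,679.5222    13,436.1778
  Σ                  1,823.2027    13,997.5559
P = 1,823.2027; D_Mac = 7.67745 half-year periods = 3.83873 yrs; D_mod = 3.75059 yrs.
DV01 ≈ 3.75059 × 1,823.2027 × 0.0001 = 0.683808.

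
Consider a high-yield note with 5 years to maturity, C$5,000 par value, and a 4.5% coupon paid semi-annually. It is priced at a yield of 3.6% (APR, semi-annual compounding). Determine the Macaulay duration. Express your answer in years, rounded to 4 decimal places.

4.5441 years

Periodic yield y = 0.018. Discount each cash flow and weight by its period:
  t   CF        PV=CF/(1+0.018)^t    t·PV
  1       112.50       110.5108       110.5108
  2       112.50       108.5568       217.1136
  3       112.50       106.6373       319.9119
  4       112.50       104.7518       419.0071
  5       112.50       102.8996       514.4979
  6       112.50       101.0801       606.4809
  7       112.50        99.2929       695.0501
  8       112.50        97.5372       780.2976
  9       112.50        95.8126       862.3132
  10    5,112.50     4,277.1604    42,771.6044
  Σ                  5,204.2395    47,296.7875
Price P = Σ PV = 5,204.2395.
Macaulay duration = Σ(t·PV) / P = 47,296.7875 / 5,204.2395 = 9.08813 half-year periods.
In years: 9.08813 / 2 = 4.54406 years.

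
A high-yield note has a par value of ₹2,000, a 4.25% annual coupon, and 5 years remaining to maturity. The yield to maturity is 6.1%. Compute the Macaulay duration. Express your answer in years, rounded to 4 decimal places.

Periodic yield y = 0.061. Discount each cash flow and weight by its year:
  t   CF        PV=CF/(1+0.061)^t    t·PV
  1        85.00        80.1131        80.1131
  2        85.00        75.5072       151.0143
  3        85.00        71.1660       213.4981
  4        85.00        67.0745       268.2980
  5     2,085.00     1,550.7048     7,753.5242
  Σ                  1,844.5656     8,466.4477
Price P = Σ PV = 1,844.5656.
Macaulay duration = Σ(t·PV) / P = 8,466.4477 / 1,844.5656 = 4.58994 years.

4.5899 years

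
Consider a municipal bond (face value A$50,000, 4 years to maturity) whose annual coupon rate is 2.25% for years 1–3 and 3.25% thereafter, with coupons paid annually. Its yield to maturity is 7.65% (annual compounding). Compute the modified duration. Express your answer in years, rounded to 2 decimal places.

3.58 years

Periodic yield y = 0.0765. First find Macaulay duration:
  t   CF        PV=CF/(1+0.0765)^t    t·PV
  1     1,125.00     1,045.0534     1,045.0534
  2     1,125.00       970.7881     1,941.5762
  3     1,125.00       901.8004     2,705.4012
  4    51,625.00    38,441.8189   153,767.2755
  Σ                 41,359.4608   159,459.3063
P = 41,359.4608; Macaulay duration = 159,459.3063 / 41,359.4608 = 3.85545 years.
Modified duration = D_Mac / (1 + y) = 3.85545 / 1.0765 = 3.58147 years.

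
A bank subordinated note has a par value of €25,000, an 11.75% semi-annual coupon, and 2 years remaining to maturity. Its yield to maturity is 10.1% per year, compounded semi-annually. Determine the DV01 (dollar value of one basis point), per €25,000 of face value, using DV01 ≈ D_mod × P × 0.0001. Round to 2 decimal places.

€4.51

Periodic yield y = 0.0505.
  t   CF        PV=CF/(1+0.0505)^t    t·PV
  1     1,468.75     1,398.1437     1,398.1437
  2     1,468.75     1,330.9317     2,661.8634
  3     1,468.75     1,266.9507     3,800.8520
  4    26,468.75    21,734.4775    86,937.9102
  Σ                 25,730.5037    94,798.7693
P = 25,730.5037; D_Mac = 3.68430 half-year periods = 1.84215 yrs; D_mod = 1.75359 yrs.
DV01 ≈ 1.75359 × 25,730.5037 × 0.0001 = 4.512079.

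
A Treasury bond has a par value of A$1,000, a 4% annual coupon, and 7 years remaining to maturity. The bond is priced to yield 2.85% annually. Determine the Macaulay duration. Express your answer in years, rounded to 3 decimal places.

Periodic yield y = 0.0285. Discount each cash flow and weight by its year:
  t   CF        PV=CF/(1+0.0285)^t    t·PV
  1        40.00        38.8916        38.8916
  2        40.00        37.8139        75.6278
  3        40.00        36.7661       110.2982
  4        40.00        35.7473       142.9891
  5        40.00        34.7567       173.7835
  6        40.00        33.7936       202.7615
  7     1,040.00       854.2860     5,980.0017
  Σ                  1,072.0550     6,724.3533
Price P = Σ PV = 1,072.0550.
Macaulay duration = Σ(t·PV) / P = 6,724.3533 / 1,072.0550 = 6.27240 years.

6.272 years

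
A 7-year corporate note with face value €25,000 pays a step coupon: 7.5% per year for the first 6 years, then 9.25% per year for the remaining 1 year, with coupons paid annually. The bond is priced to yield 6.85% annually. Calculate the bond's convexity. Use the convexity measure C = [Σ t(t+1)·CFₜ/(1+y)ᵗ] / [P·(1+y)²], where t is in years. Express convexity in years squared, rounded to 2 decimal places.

With y = 0.0685:
  t   CF        PV=CF/(1+0.0685)^t    t·PV        t(t+1)·PV
  1     1,875.00     1,754.7964     1,754.7964       3,509.5929
  2     1,875.00     1,642.2990     3,284.5979       9,853.7938
  3     1,875.00     1,537.0135     4,611.0406      18,444.1624
  4     1,875.00     1,438.4778     5,753.9112      28,769.5561
  5     1,875.00     1,346.2591     6,731.2953      40,387.7719
  6     1,875.00     1,259.9523     7,559.7140      52,917.9977
  7    27,312.50    17,176.7015   120,236.9106     961,895.2848
  Σ                 26,155.4997   149,932.2661   1,115,778.1596
P = 26,155.4997.
Convexity = Σ t(t+1)·PV / [P·(1+y)²] = 1,115,778.1596 / (26,155.4997 × 1.141692) = 37.36507.

37.37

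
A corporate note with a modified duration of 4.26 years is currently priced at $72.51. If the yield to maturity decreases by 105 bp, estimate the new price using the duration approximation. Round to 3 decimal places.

$75.753

Duration approximation: ΔP/P ≈ -D_mod · Δy = -4.26 × (-0.0105) = +0.044730.
New price ≈ 72.51 × (1 + 0.044730) = 75.7533723.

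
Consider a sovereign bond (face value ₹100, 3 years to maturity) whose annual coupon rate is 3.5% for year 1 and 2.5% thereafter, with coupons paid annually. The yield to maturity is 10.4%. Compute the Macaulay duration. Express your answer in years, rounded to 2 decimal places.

Periodic yield y = 0.104. Discount each cash flow and weight by its year:
  t   CF        PV=CF/(1+0.104)^t    t·PV
  1         3.50         3.1703         3.1703
  2         2.50         2.0512         4.1023
  3       102.50        76.1757       228.5272
  Σ                     81.3972       235.7998
Price P = Σ PV = 81.3972.
Macaulay duration = Σ(t·PV) / P = 235.7998 / 81.3972 = 2.89690 years.

2.90 years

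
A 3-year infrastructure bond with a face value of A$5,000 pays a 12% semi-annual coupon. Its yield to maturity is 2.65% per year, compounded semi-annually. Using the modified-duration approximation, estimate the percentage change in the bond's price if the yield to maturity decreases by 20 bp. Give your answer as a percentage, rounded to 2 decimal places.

Periodic yield y = 0.01325. Modified duration first:
  t   CF        PV=CF/(1+0.01325)^t    t·PV
  1       300.00       296.0770       296.0770
  2       300.00       292.2053       584.4105
  3       300.00       288.3842       865.1525
  4       300.00       284.6130     1,138.4522
  5       300.00       280.8912     1,404.4562
  6     5,300.00     4,897.5197    29,385.1184
  Σ                  6,339.6904    33,673.6668
P = 6,339.6904; D_Mac = 5.31156 half-year periods = 2.65578 yrs; D_mod = 2.65578/(1+0.01325) = 2.62105 yrs.
ΔP/P ≈ -D_mod · Δy = -2.62105 × (-0.002) = +0.005242 = +0.5242%.

+0.52%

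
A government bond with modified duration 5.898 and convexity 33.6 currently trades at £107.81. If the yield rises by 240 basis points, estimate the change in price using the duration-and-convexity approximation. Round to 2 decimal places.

Duration effect: -D_mod·Δy = -5.898 × (+0.024) = -0.141552
Convexity effect: ½·C·(Δy)² = 0.5 × 33.6 × (0.024)² = +0.0096768
ΔP/P ≈ -0.141552 + 0.0096768 = -0.1318752
ΔP ≈ 107.81 × (-0.1318752) = -14.217465312.

-£14.22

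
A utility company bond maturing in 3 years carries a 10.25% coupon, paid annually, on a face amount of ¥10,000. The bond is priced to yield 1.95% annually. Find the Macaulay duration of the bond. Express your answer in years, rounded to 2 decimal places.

2.76 years

Periodic yield y = 0.0195. Discount each cash flow and weight by its year:
  t   CF        PV=CF/(1+0.0195)^t    t·PV
  1     1,025.00     1,005.3948     1,005.3948
  2     1,025.00       986.1646     1,972.3292
  3    11,025.00    10,404.3968    31,213.1905
  Σ                 12,395.9562    34,190.9145
Price P = Σ PV = 12,395.9562.
Macaulay duration = Σ(t·PV) / P = 34,190.9145 / 12,395.9562 = 2.75823 years.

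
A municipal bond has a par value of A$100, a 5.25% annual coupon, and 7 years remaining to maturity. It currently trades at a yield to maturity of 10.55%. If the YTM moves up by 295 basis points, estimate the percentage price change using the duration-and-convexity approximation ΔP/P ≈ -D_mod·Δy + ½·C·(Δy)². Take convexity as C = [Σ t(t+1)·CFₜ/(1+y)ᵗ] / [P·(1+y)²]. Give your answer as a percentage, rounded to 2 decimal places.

-14.06%

With y = 0.1055:
  t   CF        PV=CF/(1+0.1055)^t    t·PV        t(t+1)·PV
  1         5.25         4.7490         4.7490           9.4980
  2         5.25         4.2958         8.5916          25.7747
  3         5.25         3.8858        11.6575          46.6299
  4         5.25         3.5150        14.0600          70.2998
  5         5.25         3.1795        15.8977          95.3865
  6         5.25         2.8761        17.2567         120.7970
  7       105.25        52.1568       365.0975       2,920.7804
  Σ                     74.6580       437.3100       3,289.1662
P = 74.6580; D_Mac = 5.85751 yrs; D_mod = 5.29851 yrs; C = 36.04888.
Duration effect: -5.29851 × (+0.0295) = -0.156306
Convexity effect: 0.5 × 36.04888 × (0.0295)² = +0.0156858
ΔP/P ≈ -0.156306 + 0.0156858 = -0.140620 = -14.0620%.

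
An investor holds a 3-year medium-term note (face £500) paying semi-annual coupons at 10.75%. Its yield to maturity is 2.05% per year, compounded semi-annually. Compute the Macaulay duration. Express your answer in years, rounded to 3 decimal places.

2.686 years

Periodic yield y = 0.01025. Discount each cash flow and weight by its period:
  t   CF        PV=CF/(1+0.01025)^t    t·PV
  1       26.875        26.6023        26.6023
  2       26.875        26.3324        52.6648
  3       26.875        26.0653        78.1958
  4       26.875        25.8008       103.2032
  5       26.875        25.5390       127.6951
  6      526.875       495.6036     2,973.6215
  Σ                    625.9434     3,361.9827
Price P = Σ PV = 625.9434.
Macaulay duration = Σ(t·PV) / P = 3,361.9827 / 625.9434 = 5.37107 half-year periods.
In years: 5.37107 / 2 = 2.68553 years.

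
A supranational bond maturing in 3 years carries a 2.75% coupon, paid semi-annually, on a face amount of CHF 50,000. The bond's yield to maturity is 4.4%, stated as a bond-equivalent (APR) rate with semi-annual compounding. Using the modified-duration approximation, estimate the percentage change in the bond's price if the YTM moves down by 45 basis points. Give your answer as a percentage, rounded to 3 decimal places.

Periodic yield y = 0.022. Modified duration first:
  t   CF        PV=CF/(1+0.022)^t    t·PV
  1       687.50       672.7006       672.7006
  2       687.50       658.2198     1,316.4395
  3       687.50       644.0506     1,932.1519
  4       687.50       630.1865     2,520.7461
  5       687.50       616.6209     3,083.1044
  6    50,687.50    44,483.1462   266,898.8774
  Σ                 47,704.9246   276,424.0199
P = 47,704.9246; D_Mac = 5.79445 half-year periods = 2.89723 yrs; D_mod = 2.89723/(1+0.022) = 2.83486 yrs.
ΔP/P ≈ -D_mod · Δy = -2.83486 × (-0.0045) = +0.012757 = +1.2757%.

+1.276%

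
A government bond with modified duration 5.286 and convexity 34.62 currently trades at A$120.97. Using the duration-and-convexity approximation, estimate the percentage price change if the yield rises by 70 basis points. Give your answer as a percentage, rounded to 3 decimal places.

-3.615%

Duration effect: -D_mod·Δy = -5.286 × (+0.007) = -0.037002
Convexity effect: ½·C·(Δy)² = 0.5 × 34.62 × (0.007)² = +0.00084819
ΔP/P ≈ -0.037002 + 0.00084819 = -0.03615381
= -3.615381%.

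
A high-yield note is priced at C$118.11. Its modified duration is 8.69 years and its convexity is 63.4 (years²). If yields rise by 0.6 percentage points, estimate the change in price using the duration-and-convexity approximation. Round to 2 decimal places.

Duration effect: -D_mod·Δy = -8.69 × (+0.006) = -0.052140
Convexity effect: ½·C·(Δy)² = 0.5 × 63.4 × (0.006)² = +0.0011412
ΔP/P ≈ -0.052140 + 0.0011412 = -0.0509988
ΔP ≈ 118.11 × (-0.0509988) = -6.023468268.

-C$6.02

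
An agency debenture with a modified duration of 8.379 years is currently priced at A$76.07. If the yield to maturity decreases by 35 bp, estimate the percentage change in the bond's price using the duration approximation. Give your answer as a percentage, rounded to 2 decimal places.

Duration approximation: ΔP/P ≈ -D_mod · Δy = -8.379 × (-0.0035) = +0.0293265.
As a percentage: +2.93265%.

+2.93%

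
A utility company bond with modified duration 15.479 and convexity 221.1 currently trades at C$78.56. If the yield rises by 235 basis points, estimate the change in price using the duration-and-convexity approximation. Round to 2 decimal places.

-C$23.78

Duration effect: -D_mod·Δy = -15.479 × (+0.0235) = -0.3637565
Convexity effect: ½·C·(Δy)² = 0.5 × 221.1 × (0.0235)² = +0.0610512375
ΔP/P ≈ -0.3637565 + 0.0610512375 = -0.3027052625
ΔP ≈ 78.56 × (-0.3027052625) = -23.780525422.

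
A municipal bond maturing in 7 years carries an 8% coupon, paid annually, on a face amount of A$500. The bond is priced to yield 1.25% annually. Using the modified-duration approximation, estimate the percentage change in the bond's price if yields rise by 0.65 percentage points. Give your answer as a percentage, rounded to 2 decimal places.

-3.77%

Periodic yield y = 0.0125. Modified duration first:
  t   CF        PV=CF/(1+0.0125)^t    t·PV
  1        40.00        39.5062        39.5062
  2        40.00        39.0184        78.0369
  3        40.00        38.5367       115.6102
  4        40.00        38.0610       152.2439
  5        40.00        37.5911       187.9554
  6        40.00        37.1270       222.7620
  7       540.00       495.0266     3,465.1862
  Σ                    724.8670     4,261.3007
P = 724.8670; D_Mac = 5.87873 yrs; D_mod = 5.87873/(1+0.0125) = 5.80616 yrs.
ΔP/P ≈ -D_mod · Δy = -5.80616 × (+0.0065) = -0.037740 = -3.7740%.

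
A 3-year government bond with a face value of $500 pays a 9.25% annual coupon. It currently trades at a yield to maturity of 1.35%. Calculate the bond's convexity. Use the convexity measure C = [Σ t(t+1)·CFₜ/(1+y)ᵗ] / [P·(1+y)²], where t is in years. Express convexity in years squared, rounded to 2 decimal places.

10.53

With y = 0.0135:
  t   CF        PV=CF/(1+0.0135)^t    t·PV        t(t+1)·PV
  1        46.25        45.6339        45.6339          91.2679
  2        46.25        45.0261        90.0522         270.1565
  3       546.25       524.7110     1,574.1331       6,296.5323
  Σ                    615.3711     1,709.8192       6,657.9567
P = 615.3711.
Convexity = Σ t(t+1)·PV / [P·(1+y)²] = 6,657.9567 / (615.3711 × 1.027182) = 10.53310.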